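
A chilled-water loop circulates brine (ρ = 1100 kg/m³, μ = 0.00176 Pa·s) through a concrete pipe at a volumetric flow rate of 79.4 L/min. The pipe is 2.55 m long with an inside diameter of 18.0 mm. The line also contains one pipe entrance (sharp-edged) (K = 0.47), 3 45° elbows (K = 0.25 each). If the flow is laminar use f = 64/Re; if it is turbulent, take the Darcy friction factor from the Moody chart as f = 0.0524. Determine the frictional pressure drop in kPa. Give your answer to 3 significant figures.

ΔP ≈ 129 kPa

Q = 79.4 L/min = 79.4/60000 = 0.001323 m³/s.
Cross-sectional area A = πD²/4 = π(0.018)²/4 = 0.0002545 m²; mean velocity V = Q/A = 0.001323/0.0002545 = 5.2 m/s.
Reynolds number Re = ρVD/μ = 1100 · 5.2 · 0.018 / 0.00176 = 5.85e+04.
Re > 4000 → turbulent; use the Moody-chart value f = 0.0524.
Total minor-loss coefficient ΣK = 1·0.47 + 3·0.25 = 1.22.
ΔP = [f·L/D + ΣK]·(ρV²/2) = [0.0524·2.55/0.018 + 1.22]·(1100·5.2²/2) = [7.423 + 1.22]·1.487e+04 = 1.286e+05 Pa.
ΔP = 1.286e+05 Pa = 129 kPa.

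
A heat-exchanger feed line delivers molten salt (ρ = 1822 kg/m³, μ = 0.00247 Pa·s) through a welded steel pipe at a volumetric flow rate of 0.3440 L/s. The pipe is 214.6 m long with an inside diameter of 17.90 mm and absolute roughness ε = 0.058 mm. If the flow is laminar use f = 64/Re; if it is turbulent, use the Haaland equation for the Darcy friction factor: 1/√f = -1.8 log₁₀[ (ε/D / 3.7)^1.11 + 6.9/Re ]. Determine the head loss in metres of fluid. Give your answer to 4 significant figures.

h_f ≈ 36.56 m

Q = 0.3440 L/s = 0.3440/1000 = 0.000344 m³/s.
Cross-sectional area A = πD²/4 = π(0.0179)²/4 = 0.0002516 m²; mean velocity V = Q/A = 0.000344/0.0002516 = 1.367 m/s.
Reynolds number Re = ρVD/μ = 1822 · 1.367 · 0.0179 / 0.00247 = 1.805e+04.
Re > 4000 → turbulent. Relative roughness ε/D = 5.8e-05/0.0179 = 0.00324. Haaland: 1/√f = -1.8 log₁₀[(0.00324/3.7)^1.11 + 6.9/1.805e+04] = -1.8 log₁₀[0.000404 + 0.000382] = 5.588, so f = 0.03202.
Darcy-Weisbach: ΔP = f(L/D)(ρV²/2) = 0.03202·(214.6/0.0179)·(1822·1.367²/2) = 0.03202·1.199e+04·1702 = 6.535e+05 Pa.
Head loss h_f = ΔP/(ρg) = 6.535e+05/(1822·9.81) = 36.56 m.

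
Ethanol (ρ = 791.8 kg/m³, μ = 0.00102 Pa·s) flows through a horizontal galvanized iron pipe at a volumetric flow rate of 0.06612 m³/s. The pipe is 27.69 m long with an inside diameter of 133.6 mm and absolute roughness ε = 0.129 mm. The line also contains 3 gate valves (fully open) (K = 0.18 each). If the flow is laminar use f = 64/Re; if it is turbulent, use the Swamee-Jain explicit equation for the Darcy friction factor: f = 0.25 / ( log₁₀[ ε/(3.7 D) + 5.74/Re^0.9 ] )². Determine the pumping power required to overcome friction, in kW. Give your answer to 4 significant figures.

P ≈ 2.755 kW

Cross-sectional area A = πD²/4 = π(0.1336)²/4 = 0.01402 m²; mean velocity V = Q/A = 0.06612/0.01402 = 4.717 m/s.
Reynolds number Re = ρVD/μ = 791.8 · 4.717 · 0.1336 / 0.00102 = 4.892e+05.
Re > 4000 → turbulent. Relative roughness ε/D = 0.000129/0.1336 = 0.000966. Swamee-Jain: f = 0.25/(log₁₀[0.000966/3.7 + 5.74/4.892e+05^0.9])² = 0.25/(log₁₀[0.000261 + 4.35e-05])² = 0.25/(-3.516)² = 0.02022.
Total minor-loss coefficient ΣK = 3·0.18 = 0.54.
ΔP = [f·L/D + ΣK]·(ρV²/2) = [0.02022·27.69/0.1336 + 0.54]·(791.8·4.717²/2) = [4.19 + 0.54]·8807 = 4.166e+04 Pa.
Pumping power P = QΔP = 0.06612·4.166e+04 = 2754.6 W = 2.755 kW.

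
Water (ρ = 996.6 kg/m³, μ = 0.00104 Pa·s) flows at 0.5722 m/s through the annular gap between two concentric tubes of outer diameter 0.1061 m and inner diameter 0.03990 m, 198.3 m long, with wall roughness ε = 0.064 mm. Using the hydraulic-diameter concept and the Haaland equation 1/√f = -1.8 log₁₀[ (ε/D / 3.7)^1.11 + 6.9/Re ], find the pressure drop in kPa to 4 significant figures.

Hydraulic diameter D_h = 4A/P = D_o - D_i = 0.1061 - 0.0399 = 0.0662 m.
Re = ρVD_h/μ = 996.6·0.5722·0.0662/0.00104 = 3.63e+04.
ε/D_h = 6.4e-05/0.0662 = 0.000967; Haaland gives 1/√f = -1.8 log₁₀[0.000105+0.00019] = 6.353, so f = 0.02478.
ΔP = f(L/D_h)(ρV²/2) = 0.02478·198.3/0.0662·163.1 = 1.211e+04 Pa.
ΔP = 12.11 kPa.

ΔP ≈ 12.11 kPa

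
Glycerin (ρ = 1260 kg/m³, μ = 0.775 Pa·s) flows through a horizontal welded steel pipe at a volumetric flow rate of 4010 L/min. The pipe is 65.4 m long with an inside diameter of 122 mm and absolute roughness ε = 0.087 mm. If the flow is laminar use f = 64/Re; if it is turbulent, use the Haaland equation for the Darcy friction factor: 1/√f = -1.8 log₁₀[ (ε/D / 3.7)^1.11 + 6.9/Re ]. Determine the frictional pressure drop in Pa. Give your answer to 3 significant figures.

Q = 4010 L/min = 4010/60000 = 0.06683 m³/s.
Cross-sectional area A = πD²/4 = π(0.122)²/4 = 0.01169 m²; mean velocity V = Q/A = 0.06683/0.01169 = 5.717 m/s.
Reynolds number Re = ρVD/μ = 1260 · 5.717 · 0.122 / 0.775 = 1134.
Re < 2300 → laminar flow, so f = 64/Re = 64/1134 = 0.05644 (the turbulent correlation is not needed).
Darcy-Weisbach: ΔP = f(L/D)(ρV²/2) = 0.05644·(65.4/0.122)·(1260·5.717²/2) = 0.05644·536.1·2.059e+04 = 6.23e+05 Pa.

ΔP ≈ 623000 Pa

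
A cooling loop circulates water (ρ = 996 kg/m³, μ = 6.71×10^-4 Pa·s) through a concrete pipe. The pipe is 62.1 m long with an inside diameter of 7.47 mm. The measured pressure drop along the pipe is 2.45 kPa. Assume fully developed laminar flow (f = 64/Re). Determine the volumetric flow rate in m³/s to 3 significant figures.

For laminar flow, f = 64/Re with Re = ρVD/μ, so Darcy-Weisbach reduces to ΔP = 32μLV/D². Solving for V: V = ΔP·D²/(32μL) = 2450·(0.00747)²/(32·0.000671·62.1) = 0.1025 m/s.
Check: Re = ρVD/μ = 996·0.1025·0.00747/0.000671 = 1137 < 2300, so the laminar assumption holds.
Q = V·A = 0.1025·(π/4·0.00747²) = 4.493e-06 m³/s = 4.49×10^-6 m³/s.

Q ≈ 4.49×10^-6 m³/s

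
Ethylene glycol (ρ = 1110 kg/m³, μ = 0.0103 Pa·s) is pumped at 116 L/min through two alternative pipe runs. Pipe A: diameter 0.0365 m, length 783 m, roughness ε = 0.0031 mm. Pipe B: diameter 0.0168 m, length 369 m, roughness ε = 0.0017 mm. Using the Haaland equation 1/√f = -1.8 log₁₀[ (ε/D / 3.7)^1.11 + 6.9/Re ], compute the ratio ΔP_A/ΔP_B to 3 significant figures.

ΔP_A/ΔP_B ≈ 0.0540

Pipe A: V = Q/A = 0.001933/0.001046 = 1.848 m/s; Re = 7268; ε/D = 8.49e-05; Haaland → f = 0.03386; ΔP_A = f(L/D)(ρV²/2) = 1.376e+06 Pa.
Pipe B: V = Q/A = 0.001933/0.0002217 = 8.722 m/s; Re = 1.579e+04; ε/D = 0.000101; Haaland → f = 0.02748; ΔP_B = f(L/D)(ρV²/2) = 2.549e+07 Pa.
ΔP_A/ΔP_B = 1.376e+06/2.549e+07 = 0.0540.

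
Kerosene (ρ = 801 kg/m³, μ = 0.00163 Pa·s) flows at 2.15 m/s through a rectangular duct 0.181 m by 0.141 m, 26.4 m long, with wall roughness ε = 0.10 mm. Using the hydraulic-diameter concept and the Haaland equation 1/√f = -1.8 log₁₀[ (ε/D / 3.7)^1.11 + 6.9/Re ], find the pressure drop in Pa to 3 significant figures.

ΔP ≈ 6030 Pa

Hydraulic diameter D_h = 4A/P = 4·(0.181·0.141)/(2·(0.181+0.141)) = 0.1021/0.644 = 0.1585 m.
Re = ρVD_h/μ = 801·2.15·0.1585/0.00163 = 1.675e+05.
ε/D_h = 0.0001/0.1585 = 0.000631; Haaland gives 1/√f = -1.8 log₁₀[6.56e-05+4.12e-05] = 7.148, so f = 0.01957.
ΔP = f(L/D_h)(ρV²/2) = 0.01957·26.4/0.1585·1851 = 6034 Pa.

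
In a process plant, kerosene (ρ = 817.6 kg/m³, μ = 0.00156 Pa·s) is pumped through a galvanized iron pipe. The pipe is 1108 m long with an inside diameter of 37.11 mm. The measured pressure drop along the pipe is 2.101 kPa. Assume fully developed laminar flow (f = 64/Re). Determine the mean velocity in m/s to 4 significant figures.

V ≈ 0.05231 m/s

For laminar flow, f = 64/Re with Re = ρVD/μ, so Darcy-Weisbach reduces to ΔP = 32μLV/D². Solving for V: V = ΔP·D²/(32μL) = 2101·(0.03711)²/(32·0.00156·1108) = 0.05231 m/s.
Check: Re = ρVD/μ = 817.6·0.05231·0.03711/0.00156 = 1017 < 2300, so the laminar assumption holds.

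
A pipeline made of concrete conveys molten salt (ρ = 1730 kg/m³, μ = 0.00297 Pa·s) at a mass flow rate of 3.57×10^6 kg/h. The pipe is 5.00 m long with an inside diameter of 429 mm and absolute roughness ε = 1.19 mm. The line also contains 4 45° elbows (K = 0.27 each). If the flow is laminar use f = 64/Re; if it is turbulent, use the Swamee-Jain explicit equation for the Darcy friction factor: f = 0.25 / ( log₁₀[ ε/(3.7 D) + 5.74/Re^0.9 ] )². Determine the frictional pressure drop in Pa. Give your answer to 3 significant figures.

ΔP ≈ 18800 Pa

ṁ = 3.57×10^6 kg/h = 3.57×10^6/3600 = 991.7 kg/s.
A = πD²/4 = π(0.429)²/4 = 0.1445 m²; mean velocity V = ṁ/(ρA) = 991.7/(1730 · 0.1445) = 3.966 m/s.
Reynolds number Re = ρVD/μ = 1730 · 3.966 · 0.429 / 0.00297 = 9.91e+05.
Re > 4000 → turbulent. Relative roughness ε/D = 0.00119/0.429 = 0.00277. Swamee-Jain: f = 0.25/(log₁₀[0.00277/3.7 + 5.74/9.91e+05^0.9])² = 0.25/(log₁₀[0.00075 + 2.3e-05])² = 0.25/(-3.112)² = 0.02581.
Total minor-loss coefficient ΣK = 4·0.27 = 1.08.
ΔP = [f·L/D + ΣK]·(ρV²/2) = [0.02581·5/0.429 + 1.08]·(1730·3.966²/2) = [0.3009 + 1.08]·1.36e+04 = 1.878e+04 Pa.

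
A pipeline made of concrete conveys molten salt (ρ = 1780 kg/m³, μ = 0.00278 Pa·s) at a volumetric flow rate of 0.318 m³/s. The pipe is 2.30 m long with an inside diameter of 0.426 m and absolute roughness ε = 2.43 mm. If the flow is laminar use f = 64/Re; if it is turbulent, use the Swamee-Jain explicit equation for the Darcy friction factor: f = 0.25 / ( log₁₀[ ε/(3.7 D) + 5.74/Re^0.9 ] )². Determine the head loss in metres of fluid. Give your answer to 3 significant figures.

h_f ≈ 0.0436 m

Cross-sectional area A = πD²/4 = π(0.426)²/4 = 0.1425 m²; mean velocity V = Q/A = 0.318/0.1425 = 2.231 m/s.
Reynolds number Re = ρVD/μ = 1780 · 2.231 · 0.426 / 0.00278 = 6.086e+05.
Re > 4000 → turbulent. Relative roughness ε/D = 0.00243/0.426 = 0.0057. Swamee-Jain: f = 0.25/(log₁₀[0.0057/3.7 + 5.74/6.086e+05^0.9])² = 0.25/(log₁₀[0.00154 + 3.57e-05])² = 0.25/(-2.802)² = 0.03184.
Darcy-Weisbach: ΔP = f(L/D)(ρV²/2) = 0.03184·(2.3/0.426)·(1780·2.231²/2) = 0.03184·5.399·4430 = 761.6 Pa.
Head loss h_f = ΔP/(ρg) = 761.6/(1780·9.81) = 0.0436 m.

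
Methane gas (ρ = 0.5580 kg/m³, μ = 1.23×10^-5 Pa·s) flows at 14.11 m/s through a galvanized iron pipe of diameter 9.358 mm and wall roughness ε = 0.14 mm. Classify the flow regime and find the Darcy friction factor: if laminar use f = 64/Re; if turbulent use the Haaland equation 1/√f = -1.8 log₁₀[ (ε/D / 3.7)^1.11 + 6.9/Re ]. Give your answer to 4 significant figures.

Re = ρVD/μ = 0.558·14.11·0.009358/1.23e-05 = 5990.
Re > 4000 → turbulent. ε/D = 0.00014/0.009358 = 0.015; Haaland: 1/√f = -1.8 log₁₀[0.00221 + 0.00115] = 4.453, so f = 0.05043.

f ≈ 0.05043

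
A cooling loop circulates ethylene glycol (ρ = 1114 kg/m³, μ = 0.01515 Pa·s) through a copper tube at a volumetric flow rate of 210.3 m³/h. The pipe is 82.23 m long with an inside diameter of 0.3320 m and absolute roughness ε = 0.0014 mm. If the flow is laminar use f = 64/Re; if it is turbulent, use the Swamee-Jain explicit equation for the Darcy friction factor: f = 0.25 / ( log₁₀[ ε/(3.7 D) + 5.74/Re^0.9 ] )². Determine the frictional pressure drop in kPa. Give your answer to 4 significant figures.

Q = 210.3 m³/h = 210.3/3600 = 0.05842 m³/s.
Cross-sectional area A = πD²/4 = π(0.332)²/4 = 0.08657 m²; mean velocity V = Q/A = 0.05842/0.08657 = 0.6748 m/s.
Reynolds number Re = ρVD/μ = 1114 · 0.6748 · 0.332 / 0.0152 = 1.647e+04.
Re > 4000 → turbulent. Relative roughness ε/D = 1.4e-06/0.332 = 4.22e-06. Swamee-Jain: f = 0.25/(log₁₀[4.22e-06/3.7 + 5.74/1.647e+04^0.9])² = 0.25/(log₁₀[1.14e-06 + 0.00092])² = 0.25/(-3.036)² = 0.02713.
Darcy-Weisbach: ΔP = f(L/D)(ρV²/2) = 0.02713·(82.23/0.332)·(1114·0.6748²/2) = 0.02713·247.7·253.6 = 1704 Pa.
ΔP = 1704 Pa = 1.704 kPa.

ΔP ≈ 1.704 kPa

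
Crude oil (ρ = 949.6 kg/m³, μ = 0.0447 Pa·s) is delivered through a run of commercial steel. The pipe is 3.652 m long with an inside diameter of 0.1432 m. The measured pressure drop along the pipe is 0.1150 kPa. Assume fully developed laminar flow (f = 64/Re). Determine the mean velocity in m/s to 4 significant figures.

V ≈ 0.4514 m/s

For laminar flow, f = 64/Re with Re = ρVD/μ, so Darcy-Weisbach reduces to ΔP = 32μLV/D². Solving for V: V = ΔP·D²/(32μL) = 115·(0.1432)²/(32·0.0447·3.652) = 0.4514 m/s.
Check: Re = ρVD/μ = 949.6·0.4514·0.1432/0.0447 = 1373 < 2300, so the laminar assumption holds.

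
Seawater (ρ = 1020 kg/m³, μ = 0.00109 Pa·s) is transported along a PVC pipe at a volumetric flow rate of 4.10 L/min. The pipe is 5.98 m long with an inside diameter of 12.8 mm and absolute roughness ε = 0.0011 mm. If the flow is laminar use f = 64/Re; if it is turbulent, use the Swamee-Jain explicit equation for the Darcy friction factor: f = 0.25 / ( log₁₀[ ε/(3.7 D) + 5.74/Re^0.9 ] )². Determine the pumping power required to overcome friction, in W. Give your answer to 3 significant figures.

P ≈ 0.162 W

Q = 4.10 L/min = 4.10/60000 = 6.833e-05 m³/s.
Cross-sectional area A = πD²/4 = π(0.0128)²/4 = 0.0001287 m²; mean velocity V = Q/A = 6.833e-05/0.0001287 = 0.531 m/s.
Reynolds number Re = ρVD/μ = 1020 · 0.531 · 0.0128 / 0.00109 = 6361.
Re > 4000 → turbulent. Relative roughness ε/D = 1.1e-06/0.0128 = 8.59e-05. Swamee-Jain: f = 0.25/(log₁₀[8.59e-05/3.7 + 5.74/6361^0.9])² = 0.25/(log₁₀[2.32e-05 + 0.00217])² = 0.25/(-2.66)² = 0.03534.
Darcy-Weisbach: ΔP = f(L/D)(ρV²/2) = 0.03534·(5.98/0.0128)·(1020·0.531²/2) = 0.03534·467.2·143.8 = 2375 Pa.
Pumping power P = QΔP = 6.833e-05·2375 = 0.1623 W = 0.162 W.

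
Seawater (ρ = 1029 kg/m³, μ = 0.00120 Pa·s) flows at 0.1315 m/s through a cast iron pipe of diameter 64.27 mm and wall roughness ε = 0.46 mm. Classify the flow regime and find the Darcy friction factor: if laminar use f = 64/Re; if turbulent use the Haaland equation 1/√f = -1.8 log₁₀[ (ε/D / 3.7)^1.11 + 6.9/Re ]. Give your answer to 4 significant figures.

f ≈ 0.04185

Re = ρVD/μ = 1029·0.1315·0.06427/0.0012 = 7247.
Re > 4000 → turbulent. ε/D = 0.00046/0.06427 = 0.00716; Haaland: 1/√f = -1.8 log₁₀[0.000973 + 0.000952] = 4.888, so f = 0.04185.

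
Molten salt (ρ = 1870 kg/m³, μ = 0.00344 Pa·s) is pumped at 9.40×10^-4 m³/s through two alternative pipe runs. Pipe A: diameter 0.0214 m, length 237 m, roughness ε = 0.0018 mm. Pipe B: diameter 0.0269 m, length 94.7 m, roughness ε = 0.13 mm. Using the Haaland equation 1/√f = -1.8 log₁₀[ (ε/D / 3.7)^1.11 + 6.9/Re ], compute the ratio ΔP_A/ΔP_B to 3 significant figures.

Pipe A: V = Q/A = 0.00094/0.0003597 = 2.613 m/s; Re = 3.04e+04; ε/D = 8.41e-05; Haaland → f = 0.02341; ΔP_A = f(L/D)(ρV²/2) = 1.656e+06 Pa.
Pipe B: V = Q/A = 0.00094/0.0005683 = 1.654 m/s; Re = 2.419e+04; ε/D = 0.00483; Haaland → f = 0.03342; ΔP_B = f(L/D)(ρV²/2) = 3.01e+05 Pa.
ΔP_A/ΔP_B = 1.656e+06/3.01e+05 = 5.50.

ΔP_A/ΔP_B ≈ 5.50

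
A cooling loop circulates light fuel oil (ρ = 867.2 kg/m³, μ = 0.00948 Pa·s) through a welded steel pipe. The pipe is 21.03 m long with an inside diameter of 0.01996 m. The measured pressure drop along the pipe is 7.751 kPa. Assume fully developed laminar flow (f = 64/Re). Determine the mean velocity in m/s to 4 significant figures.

For laminar flow, f = 64/Re with Re = ρVD/μ, so Darcy-Weisbach reduces to ΔP = 32μLV/D². Solving for V: V = ΔP·D²/(32μL) = 7751·(0.01996)²/(32·0.00948·21.03) = 0.484 m/s.
Check: Re = ρVD/μ = 867.2·0.484·0.01996/0.00948 = 883.8 < 2300, so the laminar assumption holds.

V ≈ 0.4840 m/s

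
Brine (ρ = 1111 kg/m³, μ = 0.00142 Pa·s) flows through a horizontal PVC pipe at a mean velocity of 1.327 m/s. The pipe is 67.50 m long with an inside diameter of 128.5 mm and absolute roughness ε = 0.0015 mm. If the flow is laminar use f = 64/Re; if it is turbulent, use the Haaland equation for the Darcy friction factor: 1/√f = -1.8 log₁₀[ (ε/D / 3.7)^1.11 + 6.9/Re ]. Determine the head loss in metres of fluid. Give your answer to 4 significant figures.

Reynolds number Re = ρVD/μ = 1111 · 1.327 · 0.1285 / 0.00142 = 1.334e+05.
Re > 4000 → turbulent. Relative roughness ε/D = 1.5e-06/0.1285 = 1.17e-05. Haaland: 1/√f = -1.8 log₁₀[(1.17e-05/3.7)^1.11 + 6.9/1.334e+05] = -1.8 log₁₀[7.83e-07 + 5.17e-05] = 7.704, so f = 0.01685.
Darcy-Weisbach: ΔP = f(L/D)(ρV²/2) = 0.01685·(67.5/0.1285)·(1111·1.327²/2) = 0.01685·525.3·978.2 = 8658 Pa.
Head loss h_f = ΔP/(ρg) = 8658/(1111·9.81) = 0.7944 m.

h_f ≈ 0.7944 m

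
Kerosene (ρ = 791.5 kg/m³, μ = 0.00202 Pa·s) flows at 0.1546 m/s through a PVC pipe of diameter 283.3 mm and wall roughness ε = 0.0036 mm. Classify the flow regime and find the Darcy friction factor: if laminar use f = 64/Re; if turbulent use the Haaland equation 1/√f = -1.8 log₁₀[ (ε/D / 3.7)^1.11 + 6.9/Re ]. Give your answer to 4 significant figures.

Re = ρVD/μ = 791.5·0.1546·0.2833/0.00202 = 1.716e+04.
Re > 4000 → turbulent. ε/D = 3.6e-06/0.2833 = 1.27e-05; Haaland: 1/√f = -1.8 log₁₀[8.61e-07 + 0.000402] = 6.111, so f = 0.02678.

f ≈ 0.02678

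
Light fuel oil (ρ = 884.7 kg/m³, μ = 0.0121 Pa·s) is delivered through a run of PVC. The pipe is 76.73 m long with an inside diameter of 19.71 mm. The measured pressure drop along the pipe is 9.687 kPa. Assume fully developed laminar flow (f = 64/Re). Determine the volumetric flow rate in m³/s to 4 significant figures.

For laminar flow, f = 64/Re with Re = ρVD/μ, so Darcy-Weisbach reduces to ΔP = 32μLV/D². Solving for V: V = ΔP·D²/(32μL) = 9687·(0.01971)²/(32·0.0121·76.73) = 0.1267 m/s.
Check: Re = ρVD/μ = 884.7·0.1267·0.01971/0.0121 = 182.5 < 2300, so the laminar assumption holds.
Q = V·A = 0.1267·(π/4·0.01971²) = 3.865e-05 m³/s = 3.865×10^-5 m³/s.

Q ≈ 3.865×10^-5 m³/s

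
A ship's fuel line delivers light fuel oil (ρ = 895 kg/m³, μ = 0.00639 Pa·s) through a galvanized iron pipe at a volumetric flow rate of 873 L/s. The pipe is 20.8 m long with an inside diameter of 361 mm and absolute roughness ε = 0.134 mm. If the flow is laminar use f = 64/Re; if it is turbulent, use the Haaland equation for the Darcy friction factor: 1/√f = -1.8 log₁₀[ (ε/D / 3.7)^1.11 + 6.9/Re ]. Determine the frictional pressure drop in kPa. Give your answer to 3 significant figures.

Q = 873 L/s = 873/1000 = 0.873 m³/s.
Cross-sectional area A = πD²/4 = π(0.361)²/4 = 0.1024 m²; mean velocity V = Q/A = 0.873/0.1024 = 8.529 m/s.
Reynolds number Re = ρVD/μ = 895 · 8.529 · 0.361 / 0.00639 = 4.313e+05.
Re > 4000 → turbulent. Relative roughness ε/D = 0.000134/0.361 = 0.000371. Haaland: 1/√f = -1.8 log₁₀[(0.000371/3.7)^1.11 + 6.9/4.313e+05] = -1.8 log₁₀[3.64e-05 + 1.6e-05] = 7.705, so f = 0.01685.
Darcy-Weisbach: ΔP = f(L/D)(ρV²/2) = 0.01685·(20.8/0.361)·(895·8.529²/2) = 0.01685·57.62·3.255e+04 = 3.16e+04 Pa.
ΔP = 3.16e+04 Pa = 31.6 kPa.

ΔP ≈ 31.6 kPa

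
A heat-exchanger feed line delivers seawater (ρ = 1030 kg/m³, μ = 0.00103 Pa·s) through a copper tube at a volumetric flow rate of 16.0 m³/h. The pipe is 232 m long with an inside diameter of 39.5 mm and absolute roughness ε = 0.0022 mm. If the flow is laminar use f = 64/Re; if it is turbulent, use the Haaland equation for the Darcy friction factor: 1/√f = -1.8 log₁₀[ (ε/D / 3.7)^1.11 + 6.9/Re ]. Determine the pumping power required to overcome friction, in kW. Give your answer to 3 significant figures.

Q = 16.0 m³/h = 16.0/3600 = 0.004444 m³/s.
Cross-sectional area A = πD²/4 = π(0.0395)²/4 = 0.001225 m²; mean velocity V = Q/A = 0.004444/0.001225 = 3.627 m/s.
Reynolds number Re = ρVD/μ = 1030 · 3.627 · 0.0395 / 0.00103 = 1.433e+05.
Re > 4000 → turbulent. Relative roughness ε/D = 2.2e-06/0.0395 = 5.57e-05. Haaland: 1/√f = -1.8 log₁₀[(5.57e-05/3.7)^1.11 + 6.9/1.433e+05] = -1.8 log₁₀[4.44e-06 + 4.82e-05] = 7.702, so f = 0.01686.
Darcy-Weisbach: ΔP = f(L/D)(ρV²/2) = 0.01686·(232/0.0395)·(1030·3.627²/2) = 0.01686·5873·6774 = 6.707e+05 Pa.
Pumping power P = QΔP = 0.004444·6.707e+05 = 2981 W = 2.98 kW.

P ≈ 2.98 kW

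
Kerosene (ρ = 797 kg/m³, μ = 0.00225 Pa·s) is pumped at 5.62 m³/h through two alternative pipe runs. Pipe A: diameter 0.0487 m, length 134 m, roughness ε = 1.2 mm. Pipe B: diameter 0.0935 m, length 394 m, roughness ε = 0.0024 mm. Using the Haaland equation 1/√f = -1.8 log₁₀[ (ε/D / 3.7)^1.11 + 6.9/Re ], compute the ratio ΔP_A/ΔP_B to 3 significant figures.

ΔP_A/ΔP_B ≈ 14.6

Pipe A: V = Q/A = 0.001561/0.001863 = 0.8381 m/s; Re = 1.446e+04; ε/D = 0.0246; Haaland → f = 0.05518; ΔP_A = f(L/D)(ρV²/2) = 4.25e+04 Pa.
Pipe B: V = Q/A = 0.001561/0.006866 = 0.2274 m/s; Re = 7530; ε/D = 2.57e-05; Haaland → f = 0.03346; ΔP_B = f(L/D)(ρV²/2) = 2905 Pa.
ΔP_A/ΔP_B = 4.25e+04/2905 = 14.6.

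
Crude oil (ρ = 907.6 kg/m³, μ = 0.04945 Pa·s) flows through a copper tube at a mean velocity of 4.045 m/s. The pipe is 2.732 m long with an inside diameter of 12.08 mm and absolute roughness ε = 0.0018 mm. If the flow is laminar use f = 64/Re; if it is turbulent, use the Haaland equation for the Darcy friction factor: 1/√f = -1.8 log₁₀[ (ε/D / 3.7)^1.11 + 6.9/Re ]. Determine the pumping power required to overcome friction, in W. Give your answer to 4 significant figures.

Reynolds number Re = ρVD/μ = 907.6 · 4.045 · 0.01208 / 0.0495 = 896.8.
Re < 2300 → laminar flow, so f = 64/Re = 64/896.8 = 0.07136 (the turbulent correlation is not needed).
Darcy-Weisbach: ΔP = f(L/D)(ρV²/2) = 0.07136·(2.732/0.01208)·(907.6·4.045²/2) = 0.07136·226.2·7425 = 1.198e+05 Pa.
Q = V·A = 4.045·0.0001146 = 0.0004636 m³/s.
Pumping power P = QΔP = 0.0004636·1.198e+05 = 55.555 W = 55.56 W.

P ≈ 55.56 W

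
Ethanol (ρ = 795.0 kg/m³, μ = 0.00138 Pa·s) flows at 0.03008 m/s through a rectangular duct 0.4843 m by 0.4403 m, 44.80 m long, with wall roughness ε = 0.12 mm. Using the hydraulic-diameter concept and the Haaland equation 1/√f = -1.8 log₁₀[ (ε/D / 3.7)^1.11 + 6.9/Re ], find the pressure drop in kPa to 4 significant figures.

Hydraulic diameter D_h = 4A/P = 4·(0.4843·0.4403)/(2·(0.4843+0.4403)) = 0.8529/1.849 = 0.4613 m.
Re = ρVD_h/μ = 795·0.03008·0.4613/0.00138 = 7993.
ε/D_h = 0.00012/0.4613 = 0.00026; Haaland gives 1/√f = -1.8 log₁₀[2.46e-05+0.000863] = 5.493, so f = 0.03314.
ΔP = f(L/D_h)(ρV²/2) = 0.03314·44.8/0.4613·0.3597 = 1.158 Pa.
ΔP = 0.001158 kPa.

ΔP ≈ 0.001158 kPa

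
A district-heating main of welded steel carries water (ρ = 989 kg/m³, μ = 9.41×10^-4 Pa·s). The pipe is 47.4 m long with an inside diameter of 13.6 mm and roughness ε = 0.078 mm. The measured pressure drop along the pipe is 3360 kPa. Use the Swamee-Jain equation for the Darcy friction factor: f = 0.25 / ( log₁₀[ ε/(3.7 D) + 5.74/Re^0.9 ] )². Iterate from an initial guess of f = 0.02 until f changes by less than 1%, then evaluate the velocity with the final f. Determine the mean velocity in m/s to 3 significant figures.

V ≈ 7.72 m/s

Rearranging Darcy-Weisbach: V = √(2·ΔP·D/(f·L·ρ)). With ε/D = 7.8e-05/0.0136 = 0.00574, iterate starting from f = 0.02:
  f = 0.02 → V = √(2·3.36e+06·0.0136/(0.02·47.4·989)) = 9.873 m/s; Re = ρVD/μ = 1.411e+05; f → 0.03249
  f = 0.03249 → V = 7.746 m/s; Re = 1.107e+05; f → 0.03269
Converged (Δf/f < 1%). With the final f = 0.03269: V = √(2·3.36e+06·0.0136/(0.03269·47.4·989)) = 7.723 m/s.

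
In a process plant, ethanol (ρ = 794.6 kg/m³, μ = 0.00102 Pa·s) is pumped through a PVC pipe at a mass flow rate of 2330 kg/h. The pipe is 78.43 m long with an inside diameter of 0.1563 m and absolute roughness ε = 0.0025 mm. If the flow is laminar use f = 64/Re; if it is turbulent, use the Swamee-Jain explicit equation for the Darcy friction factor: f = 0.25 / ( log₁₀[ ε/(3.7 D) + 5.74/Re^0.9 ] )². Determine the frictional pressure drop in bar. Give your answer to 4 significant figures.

ΔP ≈ 1.347×10^-4 bar

ṁ = 2330 kg/h = 2330/3600 = 0.6472 kg/s.
A = πD²/4 = π(0.1563)²/4 = 0.01919 m²; mean velocity V = ṁ/(ρA) = 0.6472/(794.6 · 0.01919) = 0.04245 m/s.
Reynolds number Re = ρVD/μ = 794.6 · 0.04245 · 0.1563 / 0.00102 = 5169.
Re > 4000 → turbulent. Relative roughness ε/D = 2.5e-06/0.1563 = 1.6e-05. Swamee-Jain: f = 0.25/(log₁₀[1.6e-05/3.7 + 5.74/5169^0.9])² = 0.25/(log₁₀[4.32e-06 + 0.00261])² = 0.25/(-2.582)² = 0.03749.
Darcy-Weisbach: ΔP = f(L/D)(ρV²/2) = 0.03749·(78.43/0.1563)·(794.6·0.04245²/2) = 0.03749·501.8·0.716 = 13.47 Pa.
ΔP = 13.47 Pa = 1.347×10^-4 bar.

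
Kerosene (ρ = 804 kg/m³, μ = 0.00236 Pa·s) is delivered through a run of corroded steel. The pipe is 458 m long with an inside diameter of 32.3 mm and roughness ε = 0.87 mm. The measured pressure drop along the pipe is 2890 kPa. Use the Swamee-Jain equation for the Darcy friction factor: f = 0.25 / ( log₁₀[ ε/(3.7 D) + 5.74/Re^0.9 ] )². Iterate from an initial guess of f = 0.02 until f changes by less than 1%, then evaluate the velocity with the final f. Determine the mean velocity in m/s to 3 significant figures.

Rearranging Darcy-Weisbach: V = √(2·ΔP·D/(f·L·ρ)). With ε/D = 0.00087/0.0323 = 0.0269, iterate starting from f = 0.02:
  f = 0.02 → V = √(2·2.89e+06·0.0323/(0.02·458·804)) = 5.035 m/s; Re = ρVD/μ = 5.54e+04; f → 0.05563
  f = 0.05563 → V = 3.019 m/s; Re = 3.322e+04; f → 0.05617
Converged (Δf/f < 1%). With the final f = 0.05617: V = √(2·2.89e+06·0.0323/(0.05617·458·804)) = 3.004 m/s.

V ≈ 3.00 m/s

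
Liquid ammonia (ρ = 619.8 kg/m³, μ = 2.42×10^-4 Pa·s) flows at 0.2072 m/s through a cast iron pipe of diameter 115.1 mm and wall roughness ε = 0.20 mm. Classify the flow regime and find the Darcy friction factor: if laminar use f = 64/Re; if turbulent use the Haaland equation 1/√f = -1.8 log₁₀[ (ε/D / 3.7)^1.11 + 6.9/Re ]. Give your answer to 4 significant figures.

Re = ρVD/μ = 619.8·0.2072·0.1151/0.000242 = 6.108e+04.
Re > 4000 → turbulent. ε/D = 0.0002/0.1151 = 0.00174; Haaland: 1/√f = -1.8 log₁₀[0.000202 + 0.000113] = 6.303, so f = 0.02517.

f ≈ 0.02517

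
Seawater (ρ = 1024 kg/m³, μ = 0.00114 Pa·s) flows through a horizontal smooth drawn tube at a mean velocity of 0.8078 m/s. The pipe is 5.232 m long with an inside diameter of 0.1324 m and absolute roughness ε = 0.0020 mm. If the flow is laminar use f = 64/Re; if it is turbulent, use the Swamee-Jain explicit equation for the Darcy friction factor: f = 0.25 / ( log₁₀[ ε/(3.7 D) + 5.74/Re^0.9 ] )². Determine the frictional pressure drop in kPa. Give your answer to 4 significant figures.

Reynolds number Re = ρVD/μ = 1024 · 0.8078 · 0.1324 / 0.00114 = 9.607e+04.
Re > 4000 → turbulent. Relative roughness ε/D = 2e-06/0.1324 = 1.51e-05. Swamee-Jain: f = 0.25/(log₁₀[1.51e-05/3.7 + 5.74/9.607e+04^0.9])² = 0.25/(log₁₀[4.08e-06 + 0.000188])² = 0.25/(-3.716)² = 0.0181.
Darcy-Weisbach: ΔP = f(L/D)(ρV²/2) = 0.0181·(5.232/0.1324)·(1024·0.8078²/2) = 0.0181·39.52·334.1 = 239 Pa.
ΔP = 239 Pa = 0.2390 kPa.

ΔP ≈ 0.2390 kPa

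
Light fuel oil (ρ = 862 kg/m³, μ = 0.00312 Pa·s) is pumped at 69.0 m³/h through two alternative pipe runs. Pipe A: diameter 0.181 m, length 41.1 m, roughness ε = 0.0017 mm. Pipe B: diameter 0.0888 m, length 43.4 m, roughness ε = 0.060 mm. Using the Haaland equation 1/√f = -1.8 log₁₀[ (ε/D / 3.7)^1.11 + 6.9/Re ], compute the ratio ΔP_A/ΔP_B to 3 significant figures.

ΔP_A/ΔP_B ≈ 0.0278

Pipe A: V = Q/A = 0.01917/0.02573 = 0.7449 m/s; Re = 3.725e+04; ε/D = 9.39e-06; Haaland → f = 0.02217; ΔP_A = f(L/D)(ρV²/2) = 1204 Pa.
Pipe B: V = Q/A = 0.01917/0.006193 = 3.095 m/s; Re = 7.593e+04; ε/D = 0.000676; Haaland → f = 0.02147; ΔP_B = f(L/D)(ρV²/2) = 4.332e+04 Pa.
ΔP_A/ΔP_B = 1204/4.332e+04 = 0.0278.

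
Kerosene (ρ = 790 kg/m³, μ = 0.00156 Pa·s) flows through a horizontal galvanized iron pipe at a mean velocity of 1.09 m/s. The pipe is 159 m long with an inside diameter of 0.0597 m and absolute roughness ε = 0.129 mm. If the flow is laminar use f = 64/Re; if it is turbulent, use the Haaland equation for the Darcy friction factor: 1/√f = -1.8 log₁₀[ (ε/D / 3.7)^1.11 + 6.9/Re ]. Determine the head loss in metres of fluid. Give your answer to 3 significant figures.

h_f ≈ 4.49 m

Reynolds number Re = ρVD/μ = 790 · 1.09 · 0.0597 / 0.00156 = 3.295e+04.
Re > 4000 → turbulent. Relative roughness ε/D = 0.000129/0.0597 = 0.00216. Haaland: 1/√f = -1.8 log₁₀[(0.00216/3.7)^1.11 + 6.9/3.295e+04] = -1.8 log₁₀[0.000257 + 0.000209] = 5.995, so f = 0.02782.
Darcy-Weisbach: ΔP = f(L/D)(ρV²/2) = 0.02782·(159/0.0597)·(790·1.09²/2) = 0.02782·2663·469.3 = 3.477e+04 Pa.
Head loss h_f = ΔP/(ρg) = 3.477e+04/(790·9.81) = 4.49 m.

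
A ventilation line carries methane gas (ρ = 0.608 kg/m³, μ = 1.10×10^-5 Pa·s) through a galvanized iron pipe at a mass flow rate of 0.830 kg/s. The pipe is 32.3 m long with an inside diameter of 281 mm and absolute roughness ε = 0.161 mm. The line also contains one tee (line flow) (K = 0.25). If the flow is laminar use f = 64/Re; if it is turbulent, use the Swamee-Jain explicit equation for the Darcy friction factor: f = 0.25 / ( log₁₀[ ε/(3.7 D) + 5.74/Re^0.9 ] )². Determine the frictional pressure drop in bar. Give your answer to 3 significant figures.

ΔP ≈ 0.00351 bar

A = πD²/4 = π(0.281)²/4 = 0.06202 m²; mean velocity V = ṁ/(ρA) = 0.83/(0.608 · 0.06202) = 22.01 m/s.
Reynolds number Re = ρVD/μ = 0.608 · 22.01 · 0.281 / 1.1e-05 = 3.419e+05.
Re > 4000 → turbulent. Relative roughness ε/D = 0.000161/0.281 = 0.000573. Swamee-Jain: f = 0.25/(log₁₀[0.000573/3.7 + 5.74/3.419e+05^0.9])² = 0.25/(log₁₀[0.000155 + 6e-05])² = 0.25/(-3.668)² = 0.01858.
Total minor-loss coefficient ΣK = 1·0.25 = 0.25.
ΔP = [f·L/D + ΣK]·(ρV²/2) = [0.01858·32.3/0.281 + 0.25]·(0.608·22.01²/2) = [2.136 + 0.25]·147.3 = 351.5 Pa.
ΔP = 351.5 Pa = 0.00351 bar.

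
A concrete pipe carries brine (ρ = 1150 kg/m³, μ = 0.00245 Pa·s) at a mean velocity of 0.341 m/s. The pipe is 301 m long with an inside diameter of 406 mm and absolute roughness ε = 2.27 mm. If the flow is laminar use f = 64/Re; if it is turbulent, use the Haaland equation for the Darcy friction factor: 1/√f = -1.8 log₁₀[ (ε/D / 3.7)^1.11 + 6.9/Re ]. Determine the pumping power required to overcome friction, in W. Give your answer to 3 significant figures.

Reynolds number Re = ρVD/μ = 1150 · 0.341 · 0.406 / 0.00245 = 6.498e+04.
Re > 4000 → turbulent. Relative roughness ε/D = 0.00227/0.406 = 0.00559. Haaland: 1/√f = -1.8 log₁₀[(0.00559/3.7)^1.11 + 6.9/6.498e+04] = -1.8 log₁₀[0.00074 + 0.000106] = 5.531, so f = 0.03269.
Darcy-Weisbach: ΔP = f(L/D)(ρV²/2) = 0.03269·(301/0.406)·(1150·0.341²/2) = 0.03269·741.4·66.86 = 1620 Pa.
Q = V·A = 0.341·0.1295 = 0.04415 m³/s.
Pumping power P = QΔP = 0.04415·1620 = 71.54 W = 71.5 W.

P ≈ 71.5 W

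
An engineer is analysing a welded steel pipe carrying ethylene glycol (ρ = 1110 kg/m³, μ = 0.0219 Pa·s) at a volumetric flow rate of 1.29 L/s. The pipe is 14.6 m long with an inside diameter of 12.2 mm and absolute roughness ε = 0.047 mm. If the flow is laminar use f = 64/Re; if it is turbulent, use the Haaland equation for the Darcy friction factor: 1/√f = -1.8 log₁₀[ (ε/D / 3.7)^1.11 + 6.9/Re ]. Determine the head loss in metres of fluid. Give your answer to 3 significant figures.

h_f ≈ 288 m

Q = 1.29 L/s = 1.29/1000 = 0.00129 m³/s.
Cross-sectional area A = πD²/4 = π(0.0122)²/4 = 0.0001169 m²; mean velocity V = Q/A = 0.00129/0.0001169 = 11.04 m/s.
Reynolds number Re = ρVD/μ = 1110 · 11.04 · 0.0122 / 0.0219 = 6824.
Re > 4000 → turbulent. Relative roughness ε/D = 4.7e-05/0.0122 = 0.00385. Haaland: 1/√f = -1.8 log₁₀[(0.00385/3.7)^1.11 + 6.9/6824] = -1.8 log₁₀[0.000489 + 0.00101] = 5.083, so f = 0.03871.
Darcy-Weisbach: ΔP = f(L/D)(ρV²/2) = 0.03871·(14.6/0.0122)·(1110·11.04²/2) = 0.03871·1197·6.759e+04 = 3.131e+06 Pa.
Head loss h_f = ΔP/(ρg) = 3.131e+06/(1110·9.81) = 288 m.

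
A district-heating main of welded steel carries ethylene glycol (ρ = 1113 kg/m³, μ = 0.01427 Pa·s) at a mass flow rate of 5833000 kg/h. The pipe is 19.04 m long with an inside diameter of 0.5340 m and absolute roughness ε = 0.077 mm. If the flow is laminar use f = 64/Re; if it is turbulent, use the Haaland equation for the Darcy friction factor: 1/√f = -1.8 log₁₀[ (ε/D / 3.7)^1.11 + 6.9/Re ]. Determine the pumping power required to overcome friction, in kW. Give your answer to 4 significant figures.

ṁ = 5833000 kg/h = 5833000/3600 = 1620 kg/s.
A = πD²/4 = π(0.534)²/4 = 0.224 m²; mean velocity V = ṁ/(ρA) = 1620/(1113 · 0.224) = 6.5 m/s.
Reynolds number Re = ρVD/μ = 1113 · 6.5 · 0.534 / 0.0143 = 2.707e+05.
Re > 4000 → turbulent. Relative roughness ε/D = 7.7e-05/0.534 = 0.000144. Haaland: 1/√f = -1.8 log₁₀[(0.000144/3.7)^1.11 + 6.9/2.707e+05] = -1.8 log₁₀[1.28e-05 + 2.55e-05] = 7.951, so f = 0.01582.
Darcy-Weisbach: ΔP = f(L/D)(ρV²/2) = 0.01582·(19.04/0.534)·(1113·6.5²/2) = 0.01582·35.66·2.351e+04 = 1.326e+04 Pa.
Q = ṁ/ρ = 1620/1113 = 1.456 m³/s.
Pumping power P = QΔP = 1.456·1.326e+04 = 19304 W = 19.30 kW.

P ≈ 19.30 kW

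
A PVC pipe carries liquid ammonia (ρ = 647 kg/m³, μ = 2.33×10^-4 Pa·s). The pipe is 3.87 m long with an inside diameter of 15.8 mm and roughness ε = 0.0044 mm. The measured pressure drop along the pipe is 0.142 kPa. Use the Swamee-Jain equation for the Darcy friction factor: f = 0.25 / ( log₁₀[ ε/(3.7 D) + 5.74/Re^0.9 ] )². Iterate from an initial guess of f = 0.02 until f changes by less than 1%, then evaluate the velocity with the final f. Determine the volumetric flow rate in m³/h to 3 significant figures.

Rearranging Darcy-Weisbach: V = √(2·ΔP·D/(f·L·ρ)). With ε/D = 4.4e-06/0.0158 = 0.000278, iterate starting from f = 0.02:
  f = 0.02 → V = √(2·142·0.0158/(0.02·3.87·647)) = 0.2993 m/s; Re = ρVD/μ = 1.313e+04; f → 0.02933
  f = 0.02933 → V = 0.2472 m/s; Re = 1.085e+04; f → 0.0308
  f = 0.0308 → V = 0.2412 m/s; Re = 1.058e+04; f → 0.031
Converged (Δf/f < 1%). With the final f = 0.031: V = √(2·142·0.0158/(0.031·3.87·647)) = 0.2405 m/s.
Q = V·A = 0.2405·(π/4·0.0158²) = 4.714e-05 m³/s = 0.170 m³/h.

Q ≈ 0.170 m³/h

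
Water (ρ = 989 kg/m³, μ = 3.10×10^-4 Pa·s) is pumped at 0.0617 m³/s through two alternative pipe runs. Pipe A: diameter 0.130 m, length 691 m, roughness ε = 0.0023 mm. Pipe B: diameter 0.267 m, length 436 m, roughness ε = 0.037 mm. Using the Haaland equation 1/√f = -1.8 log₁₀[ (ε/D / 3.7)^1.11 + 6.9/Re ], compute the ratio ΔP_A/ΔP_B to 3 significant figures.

ΔP_A/ΔP_B ≈ 45.4

Pipe A: V = Q/A = 0.0617/0.01327 = 4.648 m/s; Re = 1.928e+06; ε/D = 1.77e-05; Haaland → f = 0.01092; ΔP_A = f(L/D)(ρV²/2) = 6.201e+05 Pa.
Pipe B: V = Q/A = 0.0617/0.05599 = 1.102 m/s; Re = 9.387e+05; ε/D = 0.000139; Haaland → f = 0.01392; ΔP_B = f(L/D)(ρV²/2) = 1.365e+04 Pa.
ΔP_A/ΔP_B = 6.201e+05/1.365e+04 = 45.4.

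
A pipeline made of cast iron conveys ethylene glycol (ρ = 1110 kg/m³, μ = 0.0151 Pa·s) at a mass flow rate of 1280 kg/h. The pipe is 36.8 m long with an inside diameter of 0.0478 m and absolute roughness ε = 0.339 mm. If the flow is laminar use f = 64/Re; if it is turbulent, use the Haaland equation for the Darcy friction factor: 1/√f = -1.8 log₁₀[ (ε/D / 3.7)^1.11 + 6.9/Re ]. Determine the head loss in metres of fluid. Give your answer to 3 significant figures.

h_f ≈ 0.128 m

ṁ = 1280 kg/h = 1280/3600 = 0.3556 kg/s.
A = πD²/4 = π(0.0478)²/4 = 0.001795 m²; mean velocity V = ṁ/(ρA) = 0.3556/(1110 · 0.001795) = 0.1785 m/s.
Reynolds number Re = ρVD/μ = 1110 · 0.1785 · 0.0478 / 0.0151 = 627.2.
Re < 2300 → laminar flow, so f = 64/Re = 64/627.2 = 0.102 (the turbulent correlation is not needed).
Darcy-Weisbach: ΔP = f(L/D)(ρV²/2) = 0.102·(36.8/0.0478)·(1110·0.1785²/2) = 0.102·769.9·17.68 = 1389 Pa.
Head loss h_f = ΔP/(ρg) = 1389/(1110·9.81) = 0.128 m.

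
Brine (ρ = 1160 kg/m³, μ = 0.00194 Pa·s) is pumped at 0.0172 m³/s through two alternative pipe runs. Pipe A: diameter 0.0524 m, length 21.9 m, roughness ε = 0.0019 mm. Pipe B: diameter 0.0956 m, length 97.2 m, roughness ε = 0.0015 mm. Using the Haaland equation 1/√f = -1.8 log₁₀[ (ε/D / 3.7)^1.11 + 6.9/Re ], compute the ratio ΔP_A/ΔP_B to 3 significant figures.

ΔP_A/ΔP_B ≈ 4.10

Pipe A: V = Q/A = 0.0172/0.002157 = 7.976 m/s; Re = 2.499e+05; ε/D = 3.63e-05; Haaland → f = 0.01512; ΔP_A = f(L/D)(ρV²/2) = 2.332e+05 Pa.
Pipe B: V = Q/A = 0.0172/0.007178 = 2.396 m/s; Re = 1.37e+05; ε/D = 1.57e-05; Haaland → f = 0.01678; ΔP_B = f(L/D)(ρV²/2) = 5.682e+04 Pa.
ΔP_A/ΔP_B = 2.332e+05/5.682e+04 = 4.10.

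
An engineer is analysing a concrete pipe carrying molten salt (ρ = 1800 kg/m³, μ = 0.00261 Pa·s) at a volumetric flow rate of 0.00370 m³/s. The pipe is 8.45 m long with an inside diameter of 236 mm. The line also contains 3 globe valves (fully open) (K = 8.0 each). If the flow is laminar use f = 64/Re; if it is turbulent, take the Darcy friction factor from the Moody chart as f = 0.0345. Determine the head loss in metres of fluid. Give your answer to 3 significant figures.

Cross-sectional area A = πD²/4 = π(0.236)²/4 = 0.04374 m²; mean velocity V = Q/A = 0.0037/0.04374 = 0.08458 m/s.
Reynolds number Re = ρVD/μ = 1800 · 0.08458 · 0.236 / 0.00261 = 1.377e+04.
Re > 4000 → turbulent; use the Moody-chart value f = 0.0345.
Total minor-loss coefficient ΣK = 3·8 = 24.
ΔP = [f·L/D + ΣK]·(ρV²/2) = [0.0345·8.45/0.236 + 24]·(1800·0.08458²/2) = [1.235 + 24]·6.439 = 162.5 Pa.
Head loss h_f = ΔP/(ρg) = 162.5/(1800·9.81) = 0.00920 m.

h_f ≈ 0.00920 m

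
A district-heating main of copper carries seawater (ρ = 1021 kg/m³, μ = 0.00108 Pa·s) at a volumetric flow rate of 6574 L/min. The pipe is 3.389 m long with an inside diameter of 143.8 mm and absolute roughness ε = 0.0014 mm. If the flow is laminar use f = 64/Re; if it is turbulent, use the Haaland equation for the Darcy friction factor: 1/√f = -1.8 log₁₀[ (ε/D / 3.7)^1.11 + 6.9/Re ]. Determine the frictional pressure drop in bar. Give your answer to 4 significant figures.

ΔP ≈ 0.06528 bar

Q = 6574 L/min = 6574/60000 = 0.1096 m³/s.
Cross-sectional area A = πD²/4 = π(0.1438)²/4 = 0.01624 m²; mean velocity V = Q/A = 0.1096/0.01624 = 6.746 m/s.
Reynolds number Re = ρVD/μ = 1021 · 6.746 · 0.1438 / 0.00108 = 9.171e+05.
Re > 4000 → turbulent. Relative roughness ε/D = 1.4e-06/0.1438 = 9.74e-06. Haaland: 1/√f = -1.8 log₁₀[(9.74e-06/3.7)^1.11 + 6.9/9.171e+05] = -1.8 log₁₀[6.4e-07 + 7.52e-06] = 9.159, so f = 0.01192.
Darcy-Weisbach: ΔP = f(L/D)(ρV²/2) = 0.01192·(3.389/0.1438)·(1021·6.746²/2) = 0.01192·23.57·2.323e+04 = 6528 Pa.
ΔP = 6528 Pa = 0.06528 bar.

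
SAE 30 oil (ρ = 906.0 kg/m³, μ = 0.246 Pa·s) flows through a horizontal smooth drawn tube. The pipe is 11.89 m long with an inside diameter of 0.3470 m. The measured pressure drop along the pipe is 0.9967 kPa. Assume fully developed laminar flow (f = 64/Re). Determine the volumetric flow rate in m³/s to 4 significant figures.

Q ≈ 0.1213 m³/s

For laminar flow, f = 64/Re with Re = ρVD/μ, so Darcy-Weisbach reduces to ΔP = 32μLV/D². Solving for V: V = ΔP·D²/(32μL) = 996.7·(0.347)²/(32·0.246·11.89) = 1.282 m/s.
Check: Re = ρVD/μ = 906·1.282·0.347/0.246 = 1639 < 2300, so the laminar assumption holds.
Q = V·A = 1.282·(π/4·0.347²) = 0.1213 m³/s = 0.1213 m³/s.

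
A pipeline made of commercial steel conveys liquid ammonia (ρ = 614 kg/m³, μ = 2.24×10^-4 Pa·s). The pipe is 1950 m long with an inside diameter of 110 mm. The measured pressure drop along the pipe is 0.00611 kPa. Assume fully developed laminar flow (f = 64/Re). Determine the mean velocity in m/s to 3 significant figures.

V ≈ 0.00529 m/s

For laminar flow, f = 64/Re with Re = ρVD/μ, so Darcy-Weisbach reduces to ΔP = 32μLV/D². Solving for V: V = ΔP·D²/(32μL) = 6.11·(0.11)²/(32·0.000224·1950) = 0.005289 m/s.
Check: Re = ρVD/μ = 614·0.005289·0.11/0.000224 = 1595 < 2300, so the laminar assumption holds.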